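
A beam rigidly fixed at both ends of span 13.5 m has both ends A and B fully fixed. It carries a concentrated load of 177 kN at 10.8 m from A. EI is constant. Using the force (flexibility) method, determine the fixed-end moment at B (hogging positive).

Take the two fixed-end moments M_A, M_B as redundants; the released structure is the simple span AB.
Simple-span end rotations at A and B under the given loads:
  at A: point load 177 at a = 10.8: Pab(L + b)/(6LEI) = 1032/EI
  at B: point load 177 at a = 10.8: Pab(L + a)/(6LEI) = 1548/EI
  θ_A0 = 1032/EI,  θ_B0 = 1548/EI
Flexibility coefficients: a unit moment at one end gives L/(3EI) there and L/(6EI) at the far end, so f₁₁ = f₂₂ = 4.5/EI and f₁₂ = f₂₁ = 2.25/EI.
Compatibility — zero rotation at each built-in end:
  4.5 M_A + 2.25 M_B = 1032
  2.25 M_A + 4.5 M_B = 1548
Solving the pair gives M_A = 76.46 kN·m and M_B = 305.9 kN·m (hogging).

M_B = 305.9 kN·m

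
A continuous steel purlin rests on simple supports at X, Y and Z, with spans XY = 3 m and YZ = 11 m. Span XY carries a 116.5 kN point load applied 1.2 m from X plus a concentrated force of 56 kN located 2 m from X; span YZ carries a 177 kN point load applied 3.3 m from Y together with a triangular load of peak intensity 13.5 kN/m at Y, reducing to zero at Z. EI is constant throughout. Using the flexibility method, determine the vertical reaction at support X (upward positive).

Insert a hinge at Y; M_Y is the redundant, and each span becomes simply supported.
End slopes at the hinge Y, treating each span as simply supported:
  span XY: point load 116.5 at a = 1.2: Pab(L + a)/(6LEI) = 58.72/EI
  span XY: point load 56 at a = 2: Pab(L + a)/(6LEI) = 31.11/EI
  span YZ: point load 177 at a = 3.3: Pab(L + b)/(6LEI) = 1274/EI
  span YZ: triangular load, peak 13.5: w₀L³/(45EI) = 399.3/EI
  relative rotation θ_0 = (89.83 + 1674)/EI = 1763/EI
A unit hogging moment at Y produces rotation L₁/(3EI) + L₂/(3EI) = 4.667/EI.
Slope continuity at Y: θ_0 = M_Y·4.667/EI, so M_Y = 1763/4.667 = 377.9 kN·m (hogging).
Span XY, ΣM about X with M_Y applied at Y: R_Y^{XY}·3 = 251.8 + 377.9, so R_Y^{XY} = 209.9 kN and R_X = 172.5 − 209.9 = -37.39 kN.

R_X = -37.39 kN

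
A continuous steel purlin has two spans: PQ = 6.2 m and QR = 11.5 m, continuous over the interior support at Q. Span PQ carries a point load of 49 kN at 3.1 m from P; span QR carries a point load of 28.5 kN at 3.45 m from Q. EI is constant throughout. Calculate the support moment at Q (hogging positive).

Insert a hinge at Q; M_Q is the redundant, and each span becomes simply supported.
Discontinuity in slope at Q on the released structure — sum the simple-span end rotations:
  span PQ: point load 49 at a = 3.1: Pab(L + a)/(6LEI) = 117.7/EI
  span QR: point load 28.5 at a = 3.45: Pab(L + b)/(6LEI) = 224.3/EI
  relative rotation θ_0 = (117.7 + 224.3)/EI = 342/EI
A unit hogging moment at Q produces rotation L₁/(3EI) + L₂/(3EI) = 5.9/EI.
Slope continuity at Q: θ_0 = M_Q·5.9/EI, so M_Q = 342/5.9 = 57.96 kN·m (hogging).

M_Q = 57.96 kN·m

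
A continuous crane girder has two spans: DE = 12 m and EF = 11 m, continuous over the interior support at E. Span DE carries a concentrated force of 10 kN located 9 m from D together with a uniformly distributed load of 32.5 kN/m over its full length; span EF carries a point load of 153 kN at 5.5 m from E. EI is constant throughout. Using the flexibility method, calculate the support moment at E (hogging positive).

M_E = 466.4 kN·m

Release continuity at E by inserting a hinge; the redundant is the internal moment M_E. The primary structure is two simply-supported spans DE and EF.
Rotations at E on the released spans (each span's end-slope, ×1/EI):
  span DE: point load 10 at a = 9: Pab(L + a)/(6LEI) = 78.75/EI
  span DE: UDL 32.5: wL³/(24EI) = 2340/EI
  span EF: point load 153 at a = 5.5: Pab(L + b)/(6LEI) = 1157/EI
  relative rotation θ_0 = (2419 + 1157)/EI = 3576/EI
A unit hogging moment at E produces rotation L₁/(3EI) + L₂/(3EI) = 7.667/EI.
Slope continuity at E: θ_0 = M_E·7.667/EI, so M_E = 3576/7.667 = 466.4 kN·m (hogging).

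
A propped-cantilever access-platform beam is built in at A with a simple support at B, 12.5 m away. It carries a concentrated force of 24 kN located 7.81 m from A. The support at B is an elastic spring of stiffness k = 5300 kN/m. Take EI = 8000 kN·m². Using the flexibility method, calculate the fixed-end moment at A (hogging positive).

Take the reaction at B as the redundant and release it; the primary structure is a cantilever fixed at A.
Free-end deflection of the primary structure under the applied loading (downward +):
  point load 24 at a = 7.81: Pa²(3L − a)/(6EI) = 7244/EI
Flexibility coefficient — unit upward force at B: δ_{BB} = L³/(3EI) = 651/EI.
With EI = 8000 kN·m²: δ_0 = 0.90549 m and δ_{BB} = 0.08138 m/kN.
Compatibility — the spring shortens by R_B/k under the reaction it provides: δ_0 − R_B·δ_{BB} = R_B/k. With 1/k = 0.000189 m/kN, R_B = δ_0 / (δ_{BB} + 1/k) = 0.90549 / (0.08138 + 0.000189) = 11.1 kN.
Moment equilibrium about A: M_A = Σ(load moments about A) − R_B·L = 187.4 − 11.1×12.5 = 48.68 kN·m.

M_A = 48.68 kN·m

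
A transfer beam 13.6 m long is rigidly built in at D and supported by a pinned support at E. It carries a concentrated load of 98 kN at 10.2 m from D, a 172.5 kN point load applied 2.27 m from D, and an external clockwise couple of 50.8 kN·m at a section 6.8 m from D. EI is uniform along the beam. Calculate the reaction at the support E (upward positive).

Remove the prop at E; the released (primary) structure is a cantilever built in at D.
Free-end deflection of the primary structure under the applied loading (downward +):
  point load 98 at a = 10.2: Pa²(3L − a)/(6EI) = 51999/EI
  point load 172.5 at a = 2.27: Pa²(3L − a)/(6EI) = 5708/EI
  clockwise couple 50.8 at a = 6.8: M₀a(2L − a)/(2EI) = 3523/EI
  δ_0 = 61231/EI
Flexibility coefficient — unit upward force at E: δ_{EE} = L³/(3EI) = 838.5/EI.
The prop prevents deflection at E: R_E = δ_0/δ_{EE} = 61231/838.5 = 73.03 kN.

R_E = 73.03 kN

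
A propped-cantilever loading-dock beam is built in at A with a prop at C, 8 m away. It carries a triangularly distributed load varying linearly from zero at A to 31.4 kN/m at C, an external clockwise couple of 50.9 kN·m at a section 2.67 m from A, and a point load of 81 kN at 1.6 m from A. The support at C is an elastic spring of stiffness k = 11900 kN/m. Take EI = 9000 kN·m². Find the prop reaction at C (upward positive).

R_C = 78.58 kN

Take the reaction at C as the redundant and release it; the primary structure is a cantilever fixed at A.
Free-end deflection of the primary structure under the applied loading (downward +):
  triangular load, peak 31.4 at the free end: 11w₀L⁴/(120EI) = 11790/EI
  clockwise couple 50.9 at a = 2.67: M₀a(2L − a)/(2EI) = 905.8/EI
  point load 81 at a = 1.6: Pa²(3L − a)/(6EI) = 774.1/EI
  δ_0 = 13470/EI
Flexibility coefficient — unit upward force at C: δ_{CC} = L³/(3EI) = 170.7/EI.
With EI = 9000 kN·m²: δ_0 = 1.4966 m and δ_{CC} = 0.018963 m/kN.
Compatibility — the spring shortens by R_C/k under the reaction it provides: δ_0 − R_C·δ_{CC} = R_C/k. With 1/k = 0.000084 m/kN, R_C = δ_0 / (δ_{CC} + 1/k) = 1.4966 / (0.018963 + 0.000084) = 78.58 kN.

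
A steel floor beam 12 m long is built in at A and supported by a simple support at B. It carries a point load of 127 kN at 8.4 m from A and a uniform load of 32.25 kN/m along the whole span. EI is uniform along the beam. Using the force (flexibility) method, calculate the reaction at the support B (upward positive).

R_B = 216.7 kN

Choose R_B as the redundant. The primary structure is the cantilever fixed at A.
Free-end deflection of the primary structure under the applied loading (downward +):
  point load 127 at a = 8.4: Pa²(3L − a)/(6EI) = 41221/EI
  UDL 32.25: wL⁴/(8EI) = 83592/EI
  δ_0 = 124813/EI
Tip deflection under a unit load at B: L³/(3EI) = 576/EI.
Compatibility at B: δ_0 − R_B·δ_{BB} = 0, so R_B = 124813/576 = 216.7 kN.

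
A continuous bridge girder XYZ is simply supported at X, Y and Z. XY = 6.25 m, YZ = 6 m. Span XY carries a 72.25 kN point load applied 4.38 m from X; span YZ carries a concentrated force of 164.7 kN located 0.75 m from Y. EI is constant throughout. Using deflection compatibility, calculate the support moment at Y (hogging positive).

M_Y = 90.71 kN·m

Take M_Y as the redundant. Released structure: two simple spans XY and YZ with a hinge at Y.
Rotations at Y on the released spans (each span's end-slope, ×1/EI):
  span XY: point load 72.25 at a = 4.38: Pab(L + a)/(6LEI) = 167.7/EI
  span YZ: point load 164.7 at a = 0.75: Pab(L + b)/(6LEI) = 202.7/EI
  relative rotation θ_0 = (167.7 + 202.7)/EI = 370.4/EI
A unit hogging moment at Y produces rotation L₁/(3EI) + L₂/(3EI) = 4.083/EI.
Compatibility: M_Y·(L₁+L₂)/(3EI) = θ_0, giving M_Y = 90.71 kN·m (hogging).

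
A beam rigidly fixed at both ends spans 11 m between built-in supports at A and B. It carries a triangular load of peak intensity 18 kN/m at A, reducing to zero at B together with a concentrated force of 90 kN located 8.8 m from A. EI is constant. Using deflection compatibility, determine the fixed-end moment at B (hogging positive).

M_B = 199.3 kN·m

Take the two fixed-end moments M_A, M_B as redundants; the released structure is the simple span AB.
End rotations of the released simple span under the applied load (×1/EI):
  at A: triangular load, peak 18: w₀L³/(45EI) = 532.4/EI
  at B: triangular load, peak 18: 7w₀L³/(360EI) = 465.9/EI
  at A: point load 90 at a = 8.8: Pab(L + b)/(6LEI) = 348.5/EI
  at B: point load 90 at a = 8.8: Pab(L + a)/(6LEI) = 522.7/EI
  θ_A0 = 880.9/EI,  θ_B0 = 988.6/EI
Flexibility coefficients: a unit moment at one end gives L/(3EI) there and L/(6EI) at the far end, so f₁₁ = f₂₂ = 3.667/EI and f₁₂ = f₂₁ = 1.833/EI.
Compatibility — zero rotation at each built-in end:
  3.667 M_A + 1.833 M_B = 880.9
  1.833 M_A + 3.667 M_B = 988.6
Solving the pair gives M_A = 140.6 kN·m and M_B = 199.3 kN·m (hogging).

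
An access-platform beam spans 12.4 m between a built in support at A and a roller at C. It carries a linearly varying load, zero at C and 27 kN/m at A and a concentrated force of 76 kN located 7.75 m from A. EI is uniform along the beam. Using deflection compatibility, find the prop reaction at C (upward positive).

R_C = 68.73 kN

Remove the prop at C; the released (primary) structure is a cantilever built in at A.
Free-end deflection of the primary structure under the applied loading (downward +):
  triangular load, peak 27 at the fixed end: w₀L⁴/(30EI) = 21278/EI
  point load 76 at a = 7.75: Pa²(3L − a)/(6EI) = 22405/EI
  δ_0 = 43683/EI
Flexibility coefficient — unit upward force at C: δ_{CC} = L³/(3EI) = 635.5/EI.
The prop prevents deflection at C: R_C = δ_0/δ_{CC} = 43683/635.5 = 68.73 kN.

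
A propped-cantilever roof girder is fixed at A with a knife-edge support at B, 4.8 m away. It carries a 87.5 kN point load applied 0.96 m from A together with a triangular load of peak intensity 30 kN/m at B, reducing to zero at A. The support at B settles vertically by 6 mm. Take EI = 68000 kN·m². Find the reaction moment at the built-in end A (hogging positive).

M_A = 153.9 kN·m

Choose R_B as the redundant. The primary structure is the cantilever fixed at A.
Primary-structure tip deflection at B by superposition:
  point load 87.5 at a = 0.96: Pa²(3L − a)/(6EI) = 180.6/EI
  triangular load, peak 30 at the free end: 11w₀L⁴/(120EI) = 1460/EI
  δ_0 = 1640/EI
Tip deflection under a unit load at B: L³/(3EI) = 36.86/EI.
With EI = 68000 kN·m²: δ_0 = 0.024124 m and δ_{BB} = 0.000542 m/kN.
Compatibility — the beam at B must follow the support down by 0.006 m: δ_0 − R_B·δ_{BB} = 0.006, so R_B = (0.024124 − 0.006)/0.000542 = 33.43 kN.
Moment equilibrium about A: M_A = Σ(load moments about A) − R_B·L = 314.4 − 33.43×4.8 = 153.9 kN·m.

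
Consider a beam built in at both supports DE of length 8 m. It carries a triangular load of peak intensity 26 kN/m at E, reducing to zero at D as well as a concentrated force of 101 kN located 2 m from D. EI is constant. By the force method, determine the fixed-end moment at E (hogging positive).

M_E = 121.1 kN·m

Take the two fixed-end moments M_D, M_E as redundants; the released structure is the simple span DE.
Simple-span end rotations at D and E under the given loads:
  at D: triangular load, peak 26: 7w₀L³/(360EI) = 258.8/EI
  at E: triangular load, peak 26: w₀L³/(45EI) = 295.8/EI
  at D: point load 101 at a = 2: Pab(L + b)/(6LEI) = 353.5/EI
  at E: point load 101 at a = 2: Pab(L + a)/(6LEI) = 252.5/EI
  θ_D0 = 612.3/EI,  θ_E0 = 548.3/EI
Flexibility coefficients: a unit moment at one end gives L/(3EI) there and L/(6EI) at the far end, so f₁₁ = f₂₂ = 2.667/EI and f₁₂ = f₂₁ = 1.333/EI.
Compatibility — zero rotation at each built-in end:
  2.667 M_D + 1.333 M_E = 612.3
  1.333 M_D + 2.667 M_E = 548.3
Solving the pair gives M_D = 169.1 kN·m and M_E = 121.1 kN·m (hogging).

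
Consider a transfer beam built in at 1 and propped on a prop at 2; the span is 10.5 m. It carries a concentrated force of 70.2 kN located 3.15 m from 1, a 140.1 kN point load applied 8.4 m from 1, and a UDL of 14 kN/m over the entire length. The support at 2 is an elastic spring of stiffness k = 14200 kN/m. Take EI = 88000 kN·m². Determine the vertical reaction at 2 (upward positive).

Take the reaction at 2 as the redundant and release it; the primary structure is a cantilever fixed at 1.
Deflection at 2 on the released cantilever, summing each load's contribution:
  point load 70.2 at a = 3.15: Pa²(3L − a)/(6EI) = 3291/EI
  point load 140.1 at a = 8.4: Pa²(3L − a)/(6EI) = 38059/EI
  UDL 14: wL⁴/(8EI) = 21271/EI
  δ_0 = 62622/EI
Tip deflection under a unit load at 2: L³/(3EI) = 385.9/EI.
With EI = 88000 kN·m²: δ_0 = 0.71161 m and δ_{22} = 0.004385 m/kN.
Compatibility — the spring shortens by R_2/k under the reaction it provides: δ_0 − R_2·δ_{22} = R_2/k. With 1/k = 0.00007 m/kN, R_2 = δ_0 / (δ_{22} + 1/k) = 0.71161 / (0.004385 + 0.00007) = 159.7 kN.

R_2 = 159.7 kN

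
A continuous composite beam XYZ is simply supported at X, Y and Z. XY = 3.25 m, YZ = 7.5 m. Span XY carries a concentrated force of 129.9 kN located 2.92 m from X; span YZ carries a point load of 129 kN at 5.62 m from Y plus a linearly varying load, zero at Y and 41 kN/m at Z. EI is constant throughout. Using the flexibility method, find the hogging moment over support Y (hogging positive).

Insert a hinge at Y; M_Y is the redundant, and each span becomes simply supported.
End slopes at the hinge Y, treating each span as simply supported:
  span XY: point load 129.9 at a = 2.92: Pab(L + a)/(6LEI) = 39.61/EI
  span YZ: point load 129 at a = 5.62: Pab(L + b)/(6LEI) = 284.1/EI
  span YZ: triangular load, peak 41: 7w₀L³/(360EI) = 336.3/EI
  relative rotation θ_0 = (39.61 + 620.4)/EI = 660/EI
A unit hogging moment at Y produces rotation L₁/(3EI) + L₂/(3EI) = 3.583/EI.
Slope continuity at Y: θ_0 = M_Y·3.583/EI, so M_Y = 660/3.583 = 184.2 kN·m (hogging).

M_Y = 184.2 kN·m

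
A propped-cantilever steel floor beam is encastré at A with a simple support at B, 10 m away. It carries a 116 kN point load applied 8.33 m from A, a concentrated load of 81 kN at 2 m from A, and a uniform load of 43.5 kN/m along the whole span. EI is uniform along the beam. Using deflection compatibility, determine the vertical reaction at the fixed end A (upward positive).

Release the roller at B. Primary structure: cantilever fixed at A.
Free-end deflection of the primary structure under the applied loading (downward +):
  point load 116 at a = 8.33: Pa²(3L − a)/(6EI) = 29071/EI
  point load 81 at a = 2: Pa²(3L − a)/(6EI) = 1512/EI
  UDL 43.5: wL⁴/(8EI) = 54375/EI
  δ_0 = 84958/EI
Flexibility coefficient — unit upward force at B: δ_{BB} = L³/(3EI) = 333.3/EI.
The prop prevents deflection at B: R_B = δ_0/δ_{BB} = 84958/333.3 = 254.9 kN.
Vertical equilibrium: R_A = ΣP − R_B = 632 − 254.9 = 377.1 kN.

R_A = 377.1 kN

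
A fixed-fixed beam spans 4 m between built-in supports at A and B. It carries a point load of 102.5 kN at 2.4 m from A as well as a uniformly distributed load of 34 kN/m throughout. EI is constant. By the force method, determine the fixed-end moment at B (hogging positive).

Release both end moments; the primary structure is a simply-supported span AB with redundants M_A and M_B.
End rotations of the released simple span under the applied load (×1/EI):
  at A: point load 102.5 at a = 2.4: Pab(L + b)/(6LEI) = 91.84/EI
  at B: point load 102.5 at a = 2.4: Pab(L + a)/(6LEI) = 105/EI
  at A: UDL 34: wL³/(24EI) = 90.67/EI
  at B: UDL 34: wL³/(24EI) = 90.67/EI
  θ_A0 = 182.5/EI,  θ_B0 = 195.6/EI
Flexibility coefficients: a unit moment at one end gives L/(3EI) there and L/(6EI) at the far end, so f₁₁ = f₂₂ = 1.333/EI and f₁₂ = f₂₁ = 0.6667/EI.
Compatibility — zero rotation at each built-in end:
  1.333 M_A + 0.6667 M_B = 182.5
  0.6667 M_A + 1.333 M_B = 195.6
Solving the pair gives M_A = 84.69 kN·m and M_B = 104.4 kN·m (hogging).

M_B = 104.4 kN·m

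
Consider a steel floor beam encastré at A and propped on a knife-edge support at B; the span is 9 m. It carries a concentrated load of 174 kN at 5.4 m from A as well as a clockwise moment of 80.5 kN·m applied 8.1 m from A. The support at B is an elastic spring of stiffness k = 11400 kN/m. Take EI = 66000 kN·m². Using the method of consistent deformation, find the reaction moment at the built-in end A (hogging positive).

Take the reaction at B as the redundant and release it; the primary structure is a cantilever fixed at A.
Free-end deflection of the primary structure under the applied loading (downward +):
  point load 174 at a = 5.4: Pa²(3L − a)/(6EI) = 18266/EI
  clockwise couple 80.5 at a = 8.1: M₀a(2L − a)/(2EI) = 3228/EI
  δ_0 = 21493/EI
Tip deflection under a unit load at B: L³/(3EI) = 243/EI.
With EI = 66000 kN·m²: δ_0 = 0.32566 m and δ_{BB} = 0.003682 m/kN.
Compatibility — the spring shortens by R_B/k under the reaction it provides: δ_0 − R_B·δ_{BB} = R_B/k. With 1/k = 0.000088 m/kN, R_B = δ_0 / (δ_{BB} + 1/k) = 0.32566 / (0.003682 + 0.000088) = 86.39 kN.
Moment equilibrium about A: M_A = Σ(load moments about A) − R_B·L = 1020 − 86.39×9 = 242.6 kN·m.

M_A = 242.6 kN·m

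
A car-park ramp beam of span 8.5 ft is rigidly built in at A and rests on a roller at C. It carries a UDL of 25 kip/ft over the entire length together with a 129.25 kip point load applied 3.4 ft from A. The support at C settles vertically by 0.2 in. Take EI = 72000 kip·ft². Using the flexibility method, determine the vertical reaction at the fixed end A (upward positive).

R_A = 241 kip

Release the roller at C. Primary structure: cantilever fixed at A.
Primary-structure tip deflection at C by superposition:
  UDL 25: wL⁴/(8EI) = 16313/EI
  point load 129.25 at a = 3.4: Pa²(3L − a)/(6EI) = 5503/EI
  δ_0 = 21816/EI
Flexibility coefficient — unit upward force at C: δ_{CC} = L³/(3EI) = 204.7/EI.
With EI = 72000 kip·ft²: δ_0 = 0.303 ft and δ_{CC} = 0.002843 ft/kip.
Compatibility — the beam at C must follow the support down by 0.01667 ft: δ_0 − R_C·δ_{CC} = 0.01667, so R_C = (0.303 − 0.01667)/0.002843 = 100.7 kip.
Vertical equilibrium: R_A = ΣP − R_C = 341.8 − 100.7 = 241 kip.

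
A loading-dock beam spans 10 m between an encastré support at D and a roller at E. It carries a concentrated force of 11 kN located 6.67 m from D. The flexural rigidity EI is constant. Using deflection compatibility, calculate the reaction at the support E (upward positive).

R_E = 5.709 kN

Choose R_E as the redundant. The primary structure is the cantilever fixed at D.
Deflection at E on the released cantilever, summing each load's contribution:
  point load 11 at a = 6.67: Pa²(3L − a)/(6EI) = 1903/EI
Flexibility coefficient — unit upward force at E: δ_{EE} = L³/(3EI) = 333.3/EI.
Compatibility at E: δ_0 − R_E·δ_{EE} = 0, so R_E = 1903/333.3 = 5.709 kN.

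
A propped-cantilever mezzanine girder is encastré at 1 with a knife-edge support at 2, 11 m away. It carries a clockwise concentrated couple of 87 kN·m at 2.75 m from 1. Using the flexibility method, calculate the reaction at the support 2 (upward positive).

Take the reaction at 2 as the redundant and release it; the primary structure is a cantilever fixed at 1.
Free-end deflection of the primary structure under the applied loading (downward +):
  clockwise couple 87 at a = 2.75: M₀a(2L − a)/(2EI) = 2303/EI
Flexibility coefficient — unit upward force at 2: δ_{22} = L³/(3EI) = 443.7/EI.
The prop prevents deflection at 2: R_2 = δ_0/δ_{22} = 2303/443.7 = 5.19 kN.

R_2 = 5.19 kN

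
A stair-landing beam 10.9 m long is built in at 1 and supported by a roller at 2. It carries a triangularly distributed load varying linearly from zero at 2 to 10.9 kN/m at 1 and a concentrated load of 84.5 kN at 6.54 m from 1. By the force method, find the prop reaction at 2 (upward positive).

R_2 = 48.38 kN

Release the roller at 2. Primary structure: cantilever fixed at 1.
Deflection at 2 on the released cantilever, summing each load's contribution:
  triangular load, peak 10.9 at the fixed end: w₀L⁴/(30EI) = 5129/EI
  point load 84.5 at a = 6.54: Pa²(3L − a)/(6EI) = 15758/EI
  δ_0 = 20887/EI
Tip deflection under a unit load at 2: L³/(3EI) = 431.7/EI.
Compatibility at 2: δ_0 − R_2·δ_{22} = 0, so R_2 = 20887/431.7 = 48.38 kN.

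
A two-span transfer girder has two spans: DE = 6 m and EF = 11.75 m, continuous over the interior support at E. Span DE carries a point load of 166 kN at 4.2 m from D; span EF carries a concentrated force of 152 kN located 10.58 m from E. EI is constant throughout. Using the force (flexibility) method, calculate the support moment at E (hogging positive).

M_E = 118.4 kN·m

Release continuity at E by inserting a hinge; the redundant is the internal moment M_E. The primary structure is two simply-supported spans DE and EF.
Rotations at E on the released spans (each span's end-slope, ×1/EI):
  span DE: point load 166 at a = 4.2: Pab(L + a)/(6LEI) = 355.6/EI
  span EF: point load 152 at a = 10.58: Pab(L + b)/(6LEI) = 344.8/EI
  relative rotation θ_0 = (355.6 + 344.8)/EI = 700.4/EI
A unit hogging moment at E produces rotation L₁/(3EI) + L₂/(3EI) = 5.917/EI.
Compatibility: M_E·(L₁+L₂)/(3EI) = θ_0, giving M_E = 118.4 kN·m (hogging).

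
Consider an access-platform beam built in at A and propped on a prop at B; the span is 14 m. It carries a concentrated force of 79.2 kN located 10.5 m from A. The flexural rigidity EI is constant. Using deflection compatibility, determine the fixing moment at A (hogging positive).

M_A = 129.9 kN·m

Remove the prop at B; the released (primary) structure is a cantilever built in at A.
Primary-structure tip deflection at B by superposition:
  point load 79.2 at a = 10.5: Pa²(3L − a)/(6EI) = 45842/EI
Tip deflection under a unit load at B: L³/(3EI) = 914.7/EI.
Compatibility at B: δ_0 − R_B·δ_{BB} = 0, so R_B = 45842/914.7 = 50.12 kN.
Moment equilibrium about A: M_A = Σ(load moments about A) − R_B·L = 831.6 − 50.12×14 = 129.9 kN·m.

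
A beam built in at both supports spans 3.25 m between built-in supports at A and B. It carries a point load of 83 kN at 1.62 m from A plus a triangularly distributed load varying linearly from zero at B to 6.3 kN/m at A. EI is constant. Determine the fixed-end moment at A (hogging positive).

Release both end moments; the primary structure is a simply-supported span AB with redundants M_A and M_B.
End rotations of the released simple span under the applied load (×1/EI):
  at A: point load 83 at a = 1.62: Pab(L + b)/(6LEI) = 54.85/EI
  at B: point load 83 at a = 1.62: Pab(L + a)/(6LEI) = 54.74/EI
  at A: triangular load, peak 6.3: w₀L³/(45EI) = 4.806/EI
  at B: triangular load, peak 6.3: 7w₀L³/(360EI) = 4.205/EI
  θ_A0 = 59.65/EI,  θ_B0 = 58.94/EI
Flexibility coefficients: a unit moment at one end gives L/(3EI) there and L/(6EI) at the far end, so f₁₁ = f₂₂ = 1.083/EI and f₁₂ = f₂₁ = 0.5417/EI.
Compatibility — zero rotation at each built-in end:
  1.083 M_A + 0.5417 M_B = 59.65
  0.5417 M_A + 1.083 M_B = 58.94
Solving the pair gives M_A = 37.15 kN·m and M_B = 35.83 kN·m (hogging).

M_A = 37.15 kN·m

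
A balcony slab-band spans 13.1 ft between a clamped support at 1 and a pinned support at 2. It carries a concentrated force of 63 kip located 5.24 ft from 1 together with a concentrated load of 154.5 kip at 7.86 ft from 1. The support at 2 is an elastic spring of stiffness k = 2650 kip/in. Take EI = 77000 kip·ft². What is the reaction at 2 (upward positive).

R_2 = 79.59 kip

Remove the prop at 2; the released (primary) structure is a cantilever built in at 1.
Downward deflection at the released point 2 due to the loads:
  point load 63 at a = 5.24: Pa²(3L − a)/(6EI) = 9820/EI
  point load 154.5 at a = 7.86: Pa²(3L − a)/(6EI) = 50016/EI
  δ_0 = 59835/EI
Tip deflection under a unit load at 2: L³/(3EI) = 749.4/EI.
With EI = 77000 kip·ft²: δ_0 = 0.77708 ft and δ_{22} = 0.009732 ft/kip.
Compatibility — the spring shortens by R_2/k under the reaction it provides: δ_0 − R_2·δ_{22} = R_2/k. With 1/k = 1/(2650×12) ft/kip = 0.000031 ft/kip, R_2 = δ_0 / (δ_{22} + 1/k) = 0.77708 / (0.009732 + 0.000031) = 79.59 kip.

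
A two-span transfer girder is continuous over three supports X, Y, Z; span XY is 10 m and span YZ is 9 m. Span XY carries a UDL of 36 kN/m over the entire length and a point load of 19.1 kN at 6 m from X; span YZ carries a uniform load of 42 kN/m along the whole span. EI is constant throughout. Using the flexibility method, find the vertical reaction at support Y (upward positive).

R_Y = 477.1 kN

Take M_Y as the redundant. Released structure: two simple spans XY and YZ with a hinge at Y.
End slopes at the hinge Y, treating each span as simply supported:
  span XY: UDL 36: wL³/(24EI) = 1500/EI
  span XY: point load 19.1 at a = 6: Pab(L + a)/(6LEI) = 122.2/EI
  span YZ: UDL 42: wL³/(24EI) = 1276/EI
  relative rotation θ_0 = (1622 + 1276)/EI = 2898/EI
A unit hogging moment at Y produces rotation L₁/(3EI) + L₂/(3EI) = 6.333/EI.
Slope continuity at Y: θ_0 = M_Y·6.333/EI, so M_Y = 2898/6.333 = 457.6 kN·m (hogging).
Span XY, ΣM about X with M_Y applied at Y: R_Y^{XY}·10 = 1915 + 457.6, so R_Y^{XY} = 237.2 kN and R_X = 379.1 − 237.2 = 141.9 kN.
Span YZ, ΣM about Z: R_Y^{YZ}·9 = 1701 + 457.6, so R_Y^{YZ} = 239.8 kN and R_Z = 378 − 239.8 = 138.2 kN.
R_Y = 237.2 + 239.8 = 477.1 kN.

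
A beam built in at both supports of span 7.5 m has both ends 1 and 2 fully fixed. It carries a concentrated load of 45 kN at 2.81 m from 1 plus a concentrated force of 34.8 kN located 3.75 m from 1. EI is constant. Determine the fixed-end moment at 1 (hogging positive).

M_1 = 82.07 kN·m

Take the two fixed-end moments M_1, M_2 as redundants; the released structure is the simple span 12.
On the primary (simply-supported) span, the end slopes from the loading are:
  at 1: point load 45 at a = 2.81: Pab(L + b)/(6LEI) = 160.7/EI
  at 2: point load 45 at a = 2.81: Pab(L + a)/(6LEI) = 135.9/EI
  at 1: point load 34.8 at a = 3.75: Pab(L + b)/(6LEI) = 122.3/EI
  at 2: point load 34.8 at a = 3.75: Pab(L + a)/(6LEI) = 122.3/EI
  θ_10 = 283/EI,  θ_20 = 258.2/EI
Flexibility coefficients: a unit moment at one end gives L/(3EI) there and L/(6EI) at the far end, so f₁₁ = f₂₂ = 2.5/EI and f₁₂ = f₂₁ = 1.25/EI.
Compatibility — zero rotation at each built-in end:
  2.5 M_1 + 1.25 M_2 = 283
  1.25 M_1 + 2.5 M_2 = 258.2
Solving the pair gives M_1 = 82.07 kN·m and M_2 = 62.25 kN·m (hogging).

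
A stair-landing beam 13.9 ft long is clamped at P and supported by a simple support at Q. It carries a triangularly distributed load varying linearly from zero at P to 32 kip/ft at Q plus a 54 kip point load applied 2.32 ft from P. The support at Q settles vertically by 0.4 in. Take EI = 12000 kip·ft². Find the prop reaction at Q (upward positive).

Release the roller at Q. Primary structure: cantilever fixed at P.
Deflection at Q on the released cantilever, summing each load's contribution:
  triangular load, peak 32 at the free end: 11w₀L⁴/(120EI) = 109502/EI
  point load 54 at a = 2.32: Pa²(3L − a)/(6EI) = 1908/EI
  δ_0 = 111409/EI
Tip deflection under a unit load at Q: L³/(3EI) = 895.2/EI.
With EI = 12000 kip·ft²: δ_0 = 9.2841 ft and δ_{QQ} = 0.074601 ft/kip.
Compatibility — the beam at Q must follow the support down by 0.03333 ft: δ_0 − R_Q·δ_{QQ} = 0.03333, so R_Q = (9.2841 − 0.03333)/0.074601 = 124 kip.

R_Q = 124 kip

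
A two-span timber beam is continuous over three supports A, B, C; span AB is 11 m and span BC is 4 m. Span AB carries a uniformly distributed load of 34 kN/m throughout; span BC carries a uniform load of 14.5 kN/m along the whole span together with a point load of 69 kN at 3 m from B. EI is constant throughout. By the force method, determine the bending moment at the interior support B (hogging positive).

M_B = 393.5 kN·m

Take M_B as the redundant. Released structure: two simple spans AB and BC with a hinge at B.
End slopes at the hinge B, treating each span as simply supported:
  span AB: UDL 34: wL³/(24EI) = 1886/EI
  span BC: UDL 14.5: wL³/(24EI) = 38.67/EI
  span BC: point load 69 at a = 3: Pab(L + b)/(6LEI) = 43.12/EI
  relative rotation θ_0 = (1886 + 81.79)/EI = 1967/EI
A unit hogging moment at B produces rotation L₁/(3EI) + L₂/(3EI) = 5/EI.
Compatibility: M_B·(L₁+L₂)/(3EI) = θ_0, giving M_B = 393.5 kN·m (hogging).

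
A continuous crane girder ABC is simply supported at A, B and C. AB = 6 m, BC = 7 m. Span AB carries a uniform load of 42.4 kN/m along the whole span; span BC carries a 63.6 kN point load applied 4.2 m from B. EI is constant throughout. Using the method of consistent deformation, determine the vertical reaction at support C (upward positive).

R_C = 19.83 kN

Insert a hinge at B; M_B is the redundant, and each span becomes simply supported.
Discontinuity in slope at B on the released structure — sum the simple-span end rotations:
  span AB: UDL 42.4: wL³/(24EI) = 381.6/EI
  span BC: point load 63.6 at a = 4.2: Pab(L + b)/(6LEI) = 174.5/EI
  relative rotation θ_0 = (381.6 + 174.5)/EI = 556.1/EI
A unit hogging moment at B produces rotation L₁/(3EI) + L₂/(3EI) = 4.333/EI.
Compatibility: M_B·(L₁+L₂)/(3EI) = θ_0, giving M_B = 128.3 kN·m (hogging).
Span BC, ΣM about C: R_B^{BC}·7 = 178.1 + 128.3, so R_B^{BC} = 43.77 kN and R_C = 63.6 − 43.77 = 19.83 kN.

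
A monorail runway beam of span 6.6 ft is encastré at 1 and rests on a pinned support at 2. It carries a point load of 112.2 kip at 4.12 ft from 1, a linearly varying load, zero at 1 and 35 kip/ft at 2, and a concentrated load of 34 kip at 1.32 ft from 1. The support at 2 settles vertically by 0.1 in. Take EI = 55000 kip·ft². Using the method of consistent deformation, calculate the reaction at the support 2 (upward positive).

R_2 = 112.6 kip

Remove the prop at 2; the released (primary) structure is a cantilever built in at 1.
Primary-structure tip deflection at 2 by superposition:
  point load 112.2 at a = 4.12: Pa²(3L − a)/(6EI) = 4977/EI
  triangular load, peak 35 at the free end: 11w₀L⁴/(120EI) = 6088/EI
  point load 34 at a = 1.32: Pa²(3L − a)/(6EI) = 182.5/EI
  δ_0 = 11247/EI
Tip deflection under a unit load at 2: L³/(3EI) = 95.83/EI.
With EI = 55000 kip·ft²: δ_0 = 0.2045 ft and δ_{22} = 0.001742 ft/kip.
Compatibility — the beam at 2 must follow the support down by 0.008333 ft: δ_0 − R_2·δ_{22} = 0.008333, so R_2 = (0.2045 − 0.008333)/0.001742 = 112.6 kip.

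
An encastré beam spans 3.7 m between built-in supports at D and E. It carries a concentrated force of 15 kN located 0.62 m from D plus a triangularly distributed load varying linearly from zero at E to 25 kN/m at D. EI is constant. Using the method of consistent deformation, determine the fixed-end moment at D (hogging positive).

M_D = 23.56 kN·m

Take the two fixed-end moments M_D, M_E as redundants; the released structure is the simple span DE.
On the primary (simply-supported) span, the end slopes from the loading are:
  at D: point load 15 at a = 0.62: Pab(L + b)/(6LEI) = 8.748/EI
  at E: point load 15 at a = 0.62: Pab(L + a)/(6LEI) = 5.574/EI
  at D: triangular load, peak 25: w₀L³/(45EI) = 28.14/EI
  at E: triangular load, peak 25: 7w₀L³/(360EI) = 24.62/EI
  θ_D0 = 36.89/EI,  θ_E0 = 30.2/EI
Flexibility coefficients: a unit moment at one end gives L/(3EI) there and L/(6EI) at the far end, so f₁₁ = f₂₂ = 1.233/EI and f₁₂ = f₂₁ = 0.6167/EI.
Compatibility — zero rotation at each built-in end:
  1.233 M_D + 0.6167 M_E = 36.89
  0.6167 M_D + 1.233 M_E = 30.2
Solving the pair gives M_D = 23.56 kN·m and M_E = 12.71 kN·m (hogging).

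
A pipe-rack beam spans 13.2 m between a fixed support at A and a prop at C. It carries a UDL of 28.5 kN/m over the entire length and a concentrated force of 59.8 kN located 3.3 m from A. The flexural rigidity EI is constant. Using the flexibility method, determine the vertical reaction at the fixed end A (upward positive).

R_A = 289.8 kN

Choose R_C as the redundant. The primary structure is the cantilever fixed at A.
Free-end deflection of the primary structure under the applied loading (downward +):
  UDL 28.5: wL⁴/(8EI) = 108156/EI
  point load 59.8 at a = 3.3: Pa²(3L − a)/(6EI) = 3940/EI
  δ_0 = 112096/EI
Flexibility coefficient — unit upward force at C: δ_{CC} = L³/(3EI) = 766.7/EI.
Compatibility at C: δ_0 − R_C·δ_{CC} = 0, so R_C = 112096/766.7 = 146.2 kN.
Vertical equilibrium: R_A = ΣP − R_C = 436 − 146.2 = 289.8 kN.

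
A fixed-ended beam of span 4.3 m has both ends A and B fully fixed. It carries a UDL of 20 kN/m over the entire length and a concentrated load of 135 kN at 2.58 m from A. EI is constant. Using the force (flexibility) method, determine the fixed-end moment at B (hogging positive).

M_B = 114.4 kN·m

Release both end moments; the primary structure is a simply-supported span AB with redundants M_A and M_B.
Simple-span end rotations at A and B under the given loads:
  at A: UDL 20: wL³/(24EI) = 66.26/EI
  at B: UDL 20: wL³/(24EI) = 66.26/EI
  at A: point load 135 at a = 2.58: Pab(L + b)/(6LEI) = 139.8/EI
  at B: point load 135 at a = 2.58: Pab(L + a)/(6LEI) = 159.8/EI
  θ_A0 = 206/EI,  θ_B0 = 226/EI
Flexibility coefficients: a unit moment at one end gives L/(3EI) there and L/(6EI) at the far end, so f₁₁ = f₂₂ = 1.433/EI and f₁₂ = f₂₁ = 0.7167/EI.
Compatibility — zero rotation at each built-in end:
  1.433 M_A + 0.7167 M_B = 206
  0.7167 M_A + 1.433 M_B = 226
Solving the pair gives M_A = 86.54 kN·m and M_B = 114.4 kN·m (hogging).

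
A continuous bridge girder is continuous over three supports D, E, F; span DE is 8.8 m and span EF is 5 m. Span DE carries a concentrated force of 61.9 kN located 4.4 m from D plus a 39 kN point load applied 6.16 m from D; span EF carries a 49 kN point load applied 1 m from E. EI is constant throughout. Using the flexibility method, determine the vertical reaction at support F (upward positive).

R_F = -13.6 kN

Take M_E as the redundant. Released structure: two simple spans DE and EF with a hinge at E.
Discontinuity in slope at E on the released structure — sum the simple-span end rotations:
  span DE: point load 61.9 at a = 4.4: Pab(L + a)/(6LEI) = 299.6/EI
  span DE: point load 39 at a = 6.16: Pab(L + a)/(6LEI) = 179.7/EI
  span EF: point load 49 at a = 1: Pab(L + b)/(6LEI) = 58.8/EI
  relative rotation θ_0 = (479.3 + 58.8)/EI = 538.1/EI
A unit hogging moment at E produces rotation L₁/(3EI) + L₂/(3EI) = 4.6/EI.
Compatibility: M_E·(L₁+L₂)/(3EI) = θ_0, giving M_E = 117 kN·m (hogging).
Span EF, ΣM about F: R_E^{EF}·5 = 196 + 117, so R_E^{EF} = 62.6 kN and R_F = 49 − 62.6 = -13.6 kN.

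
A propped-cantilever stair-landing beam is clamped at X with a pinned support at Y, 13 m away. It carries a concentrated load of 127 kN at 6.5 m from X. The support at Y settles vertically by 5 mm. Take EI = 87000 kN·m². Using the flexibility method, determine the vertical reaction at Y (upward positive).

Release the roller at Y. Primary structure: cantilever fixed at X.
Deflection at Y on the released cantilever, summing each load's contribution:
  point load 127 at a = 6.5: Pa²(3L − a)/(6EI) = 29064/EI
Flexibility coefficient — unit upward force at Y: δ_{YY} = L³/(3EI) = 732.3/EI.
With EI = 87000 kN·m²: δ_0 = 0.33407 m and δ_{YY} = 0.008418 m/kN.
Compatibility — the beam at Y must follow the support down by 0.005 m: δ_0 − R_Y·δ_{YY} = 0.005, so R_Y = (0.33407 − 0.005)/0.008418 = 39.09 kN.

R_Y = 39.09 kN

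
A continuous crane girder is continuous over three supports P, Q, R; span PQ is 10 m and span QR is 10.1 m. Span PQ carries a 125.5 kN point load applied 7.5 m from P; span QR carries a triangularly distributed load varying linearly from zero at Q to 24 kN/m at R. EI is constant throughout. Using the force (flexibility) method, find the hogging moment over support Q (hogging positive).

Insert a hinge at Q; M_Q is the redundant, and each span becomes simply supported.
Rotations at Q on the released spans (each span's end-slope, ×1/EI):
  span PQ: point load 125.5 at a = 7.5: Pab(L + a)/(6LEI) = 686.3/EI
  span QR: triangular load, peak 24: 7w₀L³/(360EI) = 480.8/EI
  relative rotation θ_0 = (686.3 + 480.8)/EI = 1167/EI
A unit hogging moment at Q produces rotation L₁/(3EI) + L₂/(3EI) = 6.7/EI.
Compatibility: M_Q·(L₁+L₂)/(3EI) = θ_0, giving M_Q = 174.2 kN·m (hogging).

M_Q = 174.2 kN·m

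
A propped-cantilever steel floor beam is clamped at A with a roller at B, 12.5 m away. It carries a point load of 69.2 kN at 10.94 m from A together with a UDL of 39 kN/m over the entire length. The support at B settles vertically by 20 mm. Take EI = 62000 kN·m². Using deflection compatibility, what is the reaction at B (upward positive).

R_B = 237.2 kN

Remove the prop at B; the released (primary) structure is a cantilever built in at A.
Downward deflection at the released point B due to the loads:
  point load 69.2 at a = 10.94: Pa²(3L − a)/(6EI) = 36662/EI
  UDL 39: wL⁴/(8EI) = 119019/EI
  δ_0 = 155681/EI
Flexibility coefficient — unit upward force at B: δ_{BB} = L³/(3EI) = 651/EI.
With EI = 62000 kN·m²: δ_0 = 2.511 m and δ_{BB} = 0.010501 m/kN.
Compatibility — the beam at B must follow the support down by 0.02 m: δ_0 − R_B·δ_{BB} = 0.02, so R_B = (2.511 − 0.02)/0.010501 = 237.2 kN.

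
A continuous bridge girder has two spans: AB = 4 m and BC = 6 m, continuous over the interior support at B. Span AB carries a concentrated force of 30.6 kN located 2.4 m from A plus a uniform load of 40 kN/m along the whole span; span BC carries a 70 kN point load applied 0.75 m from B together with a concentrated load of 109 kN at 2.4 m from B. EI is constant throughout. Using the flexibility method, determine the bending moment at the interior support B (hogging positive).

Take M_B as the redundant. Released structure: two simple spans AB and BC with a hinge at B.
Rotations at B on the released spans (each span's end-slope, ×1/EI):
  span AB: point load 30.6 at a = 2.4: Pab(L + a)/(6LEI) = 31.33/EI
  span AB: UDL 40: wL³/(24EI) = 106.7/EI
  span BC: point load 70 at a = 0.75: Pab(L + b)/(6LEI) = 86.13/EI
  span BC: point load 109 at a = 2.4: Pab(L + b)/(6LEI) = 251.1/EI
  relative rotation θ_0 = (138 + 337.3)/EI = 475.3/EI
A unit hogging moment at B produces rotation L₁/(3EI) + L₂/(3EI) = 3.333/EI.
Slope continuity at B: θ_0 = M_B·3.333/EI, so M_B = 475.3/3.333 = 142.6 kN·m (hogging).

M_B = 142.6 kN·m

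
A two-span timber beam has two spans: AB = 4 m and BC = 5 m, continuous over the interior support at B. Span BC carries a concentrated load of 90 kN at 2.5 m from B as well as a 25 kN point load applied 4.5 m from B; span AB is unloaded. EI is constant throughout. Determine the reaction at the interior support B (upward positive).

R_B = 70.14 kN

Take M_B as the redundant. Released structure: two simple spans AB and BC with a hinge at B.
End slopes at the hinge B, treating each span as simply supported:
  span BC: point load 90 at a = 2.5: Pab(L + b)/(6LEI) = 140.6/EI
  span BC: point load 25 at a = 4.5: Pab(L + b)/(6LEI) = 10.31/EI
  relative rotation θ_0 = (0 + 150.9)/EI = 150.9/EI
A unit hogging moment at B produces rotation L₁/(3EI) + L₂/(3EI) = 3/EI.
Slope continuity at B: θ_0 = M_B·3/EI, so M_B = 150.9/3 = 50.31 kN·m (hogging).
Span AB, ΣM about A with M_B applied at B: R_B^{AB}·4 = 0 + 50.31, so R_B^{AB} = 12.58 kN and R_A = 0 − 12.58 = -12.58 kN.
Span BC, ΣM about C: R_B^{BC}·5 = 237.5 + 50.31, so R_B^{BC} = 57.56 kN and R_C = 115 − 57.56 = 57.44 kN.
R_B = 12.58 + 57.56 = 70.14 kN.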